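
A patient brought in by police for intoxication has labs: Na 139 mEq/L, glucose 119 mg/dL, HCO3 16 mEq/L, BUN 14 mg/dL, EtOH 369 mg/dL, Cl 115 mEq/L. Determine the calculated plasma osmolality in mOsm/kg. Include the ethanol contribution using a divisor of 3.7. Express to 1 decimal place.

389.3 mOsm/kg

Calculated osmolality = 2·Na + glucose/18 + BUN/2.8 + ethanol/3.7
= 2·139 + 119/18 + 14/2.8 + 369/3.7
= 278 + 6.61 + 5 + 99.73
= 389.34 mOsm/kg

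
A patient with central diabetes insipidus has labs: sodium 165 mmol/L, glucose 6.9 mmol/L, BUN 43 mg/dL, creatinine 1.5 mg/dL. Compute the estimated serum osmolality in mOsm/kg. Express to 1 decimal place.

352.3 mOsm/kg

Calculated osmolality = 2·Na + glucose + BUN/2.8
= 2·165 + 6.9 + 43/2.8
= 330 + 6.90 + 15.36
= 352.26 mOsm/kg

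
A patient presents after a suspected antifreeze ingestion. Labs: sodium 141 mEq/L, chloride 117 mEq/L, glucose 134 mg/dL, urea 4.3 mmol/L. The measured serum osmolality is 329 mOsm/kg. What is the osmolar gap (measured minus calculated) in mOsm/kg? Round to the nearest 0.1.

35.3 mOsm/kg

Calculated osmolality = 2·Na + glucose/18 + urea
= 2·141 + 134/18 + 4.3
= 282 + 7.44 + 4.30
= 293.74 mOsm/kg ≈ 293.7 mOsm/kg
Osmolar gap = measured − calculated = 329 − 293.7 = 35.3 mOsm/kg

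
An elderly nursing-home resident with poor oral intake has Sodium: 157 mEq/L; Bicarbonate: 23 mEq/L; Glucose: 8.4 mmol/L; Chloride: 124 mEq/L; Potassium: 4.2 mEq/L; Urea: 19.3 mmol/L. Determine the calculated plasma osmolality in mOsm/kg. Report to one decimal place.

341.7 mOsm/kg

Calculated osmolality = 2·Na + glucose + urea
= 2·157 + 8.4 + 19.3
= 314 + 8.40 + 19.30
= 341.7 mOsm/kg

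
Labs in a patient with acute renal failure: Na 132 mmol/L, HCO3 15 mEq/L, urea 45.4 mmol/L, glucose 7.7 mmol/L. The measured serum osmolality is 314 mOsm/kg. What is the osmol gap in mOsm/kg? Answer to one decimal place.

-3.1 mOsm/kg

Calculated osmolality = 2·Na + glucose + urea
= 2·132 + 7.7 + 45.4
= 264 + 7.70 + 45.40
= 317.1 mOsm/kg ≈ 317.1 mOsm/kg
Osmolar gap = measured − calculated = 314 − 317.1 = -3.1 mOsm/kg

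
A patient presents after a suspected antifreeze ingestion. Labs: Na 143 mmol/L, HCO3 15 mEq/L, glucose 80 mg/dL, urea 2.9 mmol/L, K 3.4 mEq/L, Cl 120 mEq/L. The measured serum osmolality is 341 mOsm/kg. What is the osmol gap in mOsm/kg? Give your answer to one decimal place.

Calculated osmolality = 2·Na + glucose/18 + urea
= 2·143 + 80/18 + 2.9
= 286 + 4.44 + 2.90
= 293.34 mOsm/kg ≈ 293.3 mOsm/kg
Osmolar gap = measured − calculated = 341 − 293.3 = 47.7 mOsm/kg

47.7 mOsm/kg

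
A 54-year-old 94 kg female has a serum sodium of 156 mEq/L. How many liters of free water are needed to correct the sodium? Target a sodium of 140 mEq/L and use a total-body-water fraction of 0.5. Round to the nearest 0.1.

TBW = 0.5 · 94 = 47 L
Free water deficit = TBW · (Na/140 − 1)
= 47 · (156/140 − 1)
= 47 · 0.1143
= 5.37 L

5.4 L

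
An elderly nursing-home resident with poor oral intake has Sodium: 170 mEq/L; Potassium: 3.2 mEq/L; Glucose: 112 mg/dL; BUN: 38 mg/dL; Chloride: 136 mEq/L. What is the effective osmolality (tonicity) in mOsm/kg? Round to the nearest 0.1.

Effective osmolality excludes urea (freely permeant across cell membranes):
2·Na + glucose/18
= 2·170 + 112/18
= 340 + 6.22
= 346.22 mOsm/kg

346.2 mOsm/kg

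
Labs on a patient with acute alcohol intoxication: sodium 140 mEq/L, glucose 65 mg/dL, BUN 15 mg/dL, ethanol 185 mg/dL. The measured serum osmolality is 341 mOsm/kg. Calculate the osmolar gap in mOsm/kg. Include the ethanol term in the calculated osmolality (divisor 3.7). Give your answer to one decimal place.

Calculated osmolality = 2·Na + glucose/18 + BUN/2.8 + ethanol/3.7
= 2·140 + 65/18 + 15/2.8 + 185/3.7
= 280 + 3.61 + 5.36 + 50
= 338.97 mOsm/kg ≈ 339.0 mOsm/kg
Osmolar gap = measured − calculated = 341 − 339.0 = 2.0 mOsm/kg

2.0 mOsm/kg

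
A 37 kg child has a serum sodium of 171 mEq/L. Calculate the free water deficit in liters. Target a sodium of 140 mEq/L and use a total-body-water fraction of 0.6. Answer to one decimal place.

TBW = 0.6 · 37 = 22.2 L
Free water deficit = TBW · (Na/140 − 1)
= 22.2 · (171/140 − 1)
= 22.2 · 0.2214
= 4.92 L

4.9 L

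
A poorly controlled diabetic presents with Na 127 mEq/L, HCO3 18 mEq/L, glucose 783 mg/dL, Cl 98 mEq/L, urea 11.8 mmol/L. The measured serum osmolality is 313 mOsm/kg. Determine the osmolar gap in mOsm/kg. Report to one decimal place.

Calculated osmolality = 2·Na + glucose/18 + urea
= 2·127 + 783/18 + 11.8
= 254 + 43.50 + 11.80
= 309.3 mOsm/kg ≈ 309.3 mOsm/kg
Osmolar gap = measured − calculated = 313 − 309.3 = 3.7 mOsm/kg

3.7 mOsm/kg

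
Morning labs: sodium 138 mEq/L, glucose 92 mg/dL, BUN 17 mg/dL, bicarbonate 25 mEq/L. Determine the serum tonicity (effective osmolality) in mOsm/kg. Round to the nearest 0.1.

Effective osmolality excludes urea (freely permeant across cell membranes):
2·Na + glucose/18
= 2·138 + 92/18
= 276 + 5.11
= 281.11 mOsm/kg

281.1 mOsm/kg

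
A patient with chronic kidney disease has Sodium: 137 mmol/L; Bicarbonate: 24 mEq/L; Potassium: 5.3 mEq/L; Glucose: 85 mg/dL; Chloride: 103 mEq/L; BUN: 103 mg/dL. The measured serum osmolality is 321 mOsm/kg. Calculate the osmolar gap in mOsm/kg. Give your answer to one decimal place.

Calculated osmolality = 2·Na + glucose/18 + BUN/2.8
= 2·137 + 85/18 + 103/2.8
= 274 + 4.72 + 36.79
= 315.51 mOsm/kg ≈ 315.5 mOsm/kg
Osmolar gap = measured − calculated = 321 − 315.5 = 5.5 mOsm/kg

5.5 mOsm/kg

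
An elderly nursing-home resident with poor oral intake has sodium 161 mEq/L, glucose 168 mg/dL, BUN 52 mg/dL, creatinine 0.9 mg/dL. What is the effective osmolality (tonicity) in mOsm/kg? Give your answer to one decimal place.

Effective osmolality excludes urea (freely permeant across cell membranes):
2·Na + glucose/18
= 2·161 + 168/18
= 322 + 9.33
= 331.33 mOsm/kg

331.3 mOsm/kg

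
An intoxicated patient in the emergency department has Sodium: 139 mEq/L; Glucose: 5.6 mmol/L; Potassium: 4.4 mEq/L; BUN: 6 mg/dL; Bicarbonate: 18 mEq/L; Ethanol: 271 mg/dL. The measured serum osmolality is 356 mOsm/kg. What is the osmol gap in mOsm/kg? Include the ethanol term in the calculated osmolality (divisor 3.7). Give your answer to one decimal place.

-3.0 mOsm/kg

Calculated osmolality = 2·Na + glucose + BUN/2.8 + ethanol/3.7
= 2·139 + 5.6 + 6/2.8 + 271/3.7
= 278 + 5.60 + 2.14 + 73.24
= 358.98 mOsm/kg ≈ 359.0 mOsm/kg
Osmolar gap = measured − calculated = 356 − 359.0 = -3.0 mOsm/kg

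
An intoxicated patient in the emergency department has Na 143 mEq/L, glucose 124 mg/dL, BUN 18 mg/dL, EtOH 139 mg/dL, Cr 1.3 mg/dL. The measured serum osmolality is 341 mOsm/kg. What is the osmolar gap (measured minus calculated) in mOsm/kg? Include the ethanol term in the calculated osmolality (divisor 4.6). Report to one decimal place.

11.5 mOsm/kg

Calculated osmolality = 2·Na + glucose/18 + BUN/2.8 + ethanol/4.6
= 2·143 + 124/18 + 18/2.8 + 139/4.6
= 286 + 6.89 + 6.43 + 30.22
= 329.54 mOsm/kg ≈ 329.5 mOsm/kg
Osmolar gap = measured − calculated = 341 − 329.5 = 11.5 mOsm/kg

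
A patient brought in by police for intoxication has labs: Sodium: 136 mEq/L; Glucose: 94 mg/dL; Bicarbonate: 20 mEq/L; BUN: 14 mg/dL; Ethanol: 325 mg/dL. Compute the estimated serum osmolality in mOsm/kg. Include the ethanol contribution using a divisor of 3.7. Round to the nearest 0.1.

370.1 mOsm/kg

Calculated osmolality = 2·Na + glucose/18 + BUN/2.8 + ethanol/3.7
= 2·136 + 94/18 + 14/2.8 + 325/3.7
= 272 + 5.22 + 5 + 87.84
= 370.06 mOsm/kg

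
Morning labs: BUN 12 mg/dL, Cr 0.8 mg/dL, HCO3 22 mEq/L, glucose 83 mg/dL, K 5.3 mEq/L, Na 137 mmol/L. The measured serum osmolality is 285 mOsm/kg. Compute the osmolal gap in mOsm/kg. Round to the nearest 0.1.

2.1 mOsm/kg

Calculated osmolality = 2·Na + glucose/18 + BUN/2.8
= 2·137 + 83/18 + 12/2.8
= 274 + 4.61 + 4.29
= 282.9 mOsm/kg ≈ 282.9 mOsm/kg
Osmolar gap = measured − calculated = 285 − 282.9 = 2.1 mOsm/kg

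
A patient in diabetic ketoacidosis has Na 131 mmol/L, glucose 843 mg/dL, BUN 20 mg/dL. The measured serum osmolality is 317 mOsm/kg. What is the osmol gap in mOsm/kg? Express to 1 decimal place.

Calculated osmolality = 2·Na + glucose/18 + BUN/2.8
= 2·131 + 843/18 + 20/2.8
= 262 + 46.83 + 7.14
= 315.97 mOsm/kg ≈ 316.0 mOsm/kg
Osmolar gap = measured − calculated = 317 − 316.0 = 1.0 mOsm/kg

1.0 mOsm/kg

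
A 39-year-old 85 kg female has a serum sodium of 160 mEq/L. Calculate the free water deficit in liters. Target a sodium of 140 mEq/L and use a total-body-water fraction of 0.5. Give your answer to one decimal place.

6.1 L

TBW = 0.5 · 85 = 42.5 L
Free water deficit = TBW · (Na/140 − 1)
= 42.5 · (160/140 − 1)
= 42.5 · 0.1429
= 6.07 L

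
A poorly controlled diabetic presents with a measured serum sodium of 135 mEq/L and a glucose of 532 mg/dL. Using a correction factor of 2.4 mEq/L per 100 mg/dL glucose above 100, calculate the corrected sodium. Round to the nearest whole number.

145 mEq/L

Corrected Na = measured Na + 2.4 · (glucose − 100)/100
= 135 + 2.4 · (532 − 100)/100
= 135 + 10.4
= 145.4 mEq/L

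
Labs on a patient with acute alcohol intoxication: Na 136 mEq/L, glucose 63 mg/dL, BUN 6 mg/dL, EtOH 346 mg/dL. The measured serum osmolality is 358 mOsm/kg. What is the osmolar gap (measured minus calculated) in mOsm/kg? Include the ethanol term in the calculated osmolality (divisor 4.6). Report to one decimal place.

5.1 mOsm/kg

Calculated osmolality = 2·Na + glucose/18 + BUN/2.8 + ethanol/4.6
= 2·136 + 63/18 + 6/2.8 + 346/4.6
= 272 + 3.50 + 2.14 + 75.22
= 352.86 mOsm/kg ≈ 352.9 mOsm/kg
Osmolar gap = measured − calculated = 358 − 352.9 = 5.1 mOsm/kg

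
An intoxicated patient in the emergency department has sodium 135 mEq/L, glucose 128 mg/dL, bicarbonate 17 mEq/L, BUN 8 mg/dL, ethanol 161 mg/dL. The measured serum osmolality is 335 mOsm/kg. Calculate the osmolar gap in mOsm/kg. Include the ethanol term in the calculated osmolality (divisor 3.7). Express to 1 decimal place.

Calculated osmolality = 2·Na + glucose/18 + BUN/2.8 + ethanol/3.7
= 2·135 + 128/18 + 8/2.8 + 161/3.7
= 270 + 7.11 + 2.86 + 43.51
= 323.48 mOsm/kg ≈ 323.5 mOsm/kg
Osmolar gap = measured − calculated = 335 − 323.5 = 11.5 mOsm/kg

11.5 mOsm/kg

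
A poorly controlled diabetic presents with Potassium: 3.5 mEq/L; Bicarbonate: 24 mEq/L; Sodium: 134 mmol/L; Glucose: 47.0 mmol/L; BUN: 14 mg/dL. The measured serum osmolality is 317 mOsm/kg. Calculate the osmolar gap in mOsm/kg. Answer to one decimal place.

-3.0 mOsm/kg

Calculated osmolality = 2·Na + glucose + BUN/2.8
= 2·134 + 47 + 14/2.8
= 268 + 47 + 5
= 320 mOsm/kg ≈ 320.0 mOsm/kg
Osmolar gap = measured − calculated = 317 − 320.0 = -3.0 mOsm/kg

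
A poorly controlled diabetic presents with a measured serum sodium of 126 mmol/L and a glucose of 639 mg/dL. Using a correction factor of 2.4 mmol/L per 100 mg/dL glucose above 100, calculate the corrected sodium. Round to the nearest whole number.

139 mmol/L

Corrected Na = measured Na + 2.4 · (glucose − 100)/100
= 126 + 2.4 · (639 − 100)/100
= 126 + 12.9
= 138.9 mmol/L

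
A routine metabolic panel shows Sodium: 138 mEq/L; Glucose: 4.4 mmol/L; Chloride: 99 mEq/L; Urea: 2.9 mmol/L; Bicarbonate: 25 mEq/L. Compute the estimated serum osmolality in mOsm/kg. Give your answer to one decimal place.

Calculated osmolality = 2·Na + glucose + urea
= 2·138 + 4.4 + 2.9
= 276 + 4.40 + 2.90
= 283.3 mOsm/kg

283.3 mOsm/kg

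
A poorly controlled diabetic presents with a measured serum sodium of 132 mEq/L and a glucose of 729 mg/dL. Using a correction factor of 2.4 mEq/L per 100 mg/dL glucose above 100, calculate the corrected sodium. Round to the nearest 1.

Corrected Na = measured Na + 2.4 · (glucose − 100)/100
= 132 + 2.4 · (729 − 100)/100
= 132 + 15.1
= 147.1 mEq/L

147 mEq/L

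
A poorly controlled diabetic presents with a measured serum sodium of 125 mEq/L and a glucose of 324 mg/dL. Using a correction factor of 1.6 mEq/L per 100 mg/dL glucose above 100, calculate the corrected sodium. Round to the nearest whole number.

129 mEq/L

Corrected Na = measured Na + 1.6 · (glucose − 100)/100
= 125 + 1.6 · (324 − 100)/100
= 125 + 3.6
= 128.6 mEq/L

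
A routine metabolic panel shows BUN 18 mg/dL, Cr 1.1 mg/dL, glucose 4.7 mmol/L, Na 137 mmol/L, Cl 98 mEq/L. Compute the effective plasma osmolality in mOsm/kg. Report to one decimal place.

278.7 mOsm/kg

Effective osmolality excludes urea (freely permeant across cell membranes):
2·Na + glucose
= 2·137 + 4.7
= 274 + 4.7
= 278.7 mOsm/kg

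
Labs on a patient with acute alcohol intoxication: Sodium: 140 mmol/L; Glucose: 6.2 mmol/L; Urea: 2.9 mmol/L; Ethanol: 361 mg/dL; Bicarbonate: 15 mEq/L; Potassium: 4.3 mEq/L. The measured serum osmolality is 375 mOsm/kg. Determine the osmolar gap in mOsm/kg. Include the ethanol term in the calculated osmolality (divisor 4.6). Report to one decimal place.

7.4 mOsm/kg

Calculated osmolality = 2·Na + glucose + urea + ethanol/4.6
= 2·140 + 6.2 + 2.9 + 361/4.6
= 280 + 6.20 + 2.90 + 78.48
= 367.58 mOsm/kg ≈ 367.6 mOsm/kg
Osmolar gap = measured − calculated = 375 − 367.6 = 7.4 mOsm/kg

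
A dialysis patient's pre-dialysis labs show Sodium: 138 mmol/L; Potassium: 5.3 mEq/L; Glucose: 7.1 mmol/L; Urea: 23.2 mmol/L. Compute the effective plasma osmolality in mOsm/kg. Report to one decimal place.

Effective osmolality excludes urea (freely permeant across cell membranes):
2·Na + glucose
= 2·138 + 7.1
= 276 + 7.1
= 283.1 mOsm/kg

283.1 mOsm/kg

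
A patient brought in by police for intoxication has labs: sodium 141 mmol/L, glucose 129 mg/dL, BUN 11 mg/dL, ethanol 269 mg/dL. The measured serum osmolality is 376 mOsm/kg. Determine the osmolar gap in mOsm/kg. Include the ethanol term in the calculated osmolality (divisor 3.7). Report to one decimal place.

Calculated osmolality = 2·Na + glucose/18 + BUN/2.8 + ethanol/3.7
= 2·141 + 129/18 + 11/2.8 + 269/3.7
= 282 + 7.17 + 3.93 + 72.70
= 365.8 mOsm/kg ≈ 365.8 mOsm/kg
Osmolar gap = measured − calculated = 376 − 365.8 = 10.2 mOsm/kg

10.2 mOsm/kg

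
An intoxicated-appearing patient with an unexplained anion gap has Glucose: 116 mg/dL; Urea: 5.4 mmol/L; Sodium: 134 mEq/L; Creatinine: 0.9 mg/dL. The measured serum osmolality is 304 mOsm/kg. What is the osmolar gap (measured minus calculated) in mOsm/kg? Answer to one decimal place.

24.2 mOsm/kg

Calculated osmolality = 2·Na + glucose/18 + urea
= 2·134 + 116/18 + 5.4
= 268 + 6.44 + 5.40
= 279.84 mOsm/kg ≈ 279.8 mOsm/kg
Osmolar gap = measured − calculated = 304 − 279.8 = 24.2 mOsm/kg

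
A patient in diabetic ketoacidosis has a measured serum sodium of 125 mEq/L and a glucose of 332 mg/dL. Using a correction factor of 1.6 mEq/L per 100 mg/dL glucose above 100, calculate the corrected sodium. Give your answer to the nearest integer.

129 mEq/L

Corrected Na = measured Na + 1.6 · (glucose − 100)/100
= 125 + 1.6 · (332 − 100)/100
= 125 + 3.7
= 128.7 mEq/L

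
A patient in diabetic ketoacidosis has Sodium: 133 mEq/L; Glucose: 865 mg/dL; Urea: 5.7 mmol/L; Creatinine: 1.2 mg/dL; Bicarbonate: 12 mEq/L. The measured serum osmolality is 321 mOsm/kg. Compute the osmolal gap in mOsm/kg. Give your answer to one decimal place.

1.2 mOsm/kg

Calculated osmolality = 2·Na + glucose/18 + urea
= 2·133 + 865/18 + 5.7
= 266 + 48.06 + 5.70
= 319.76 mOsm/kg ≈ 319.8 mOsm/kg
Osmolar gap = measured − calculated = 321 − 319.8 = 1.2 mOsm/kg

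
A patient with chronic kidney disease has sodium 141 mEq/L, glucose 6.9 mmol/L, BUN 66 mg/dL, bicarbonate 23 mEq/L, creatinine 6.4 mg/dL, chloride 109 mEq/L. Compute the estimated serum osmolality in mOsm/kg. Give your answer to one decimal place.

312.5 mOsm/kg

Calculated osmolality = 2·Na + glucose + BUN/2.8
= 2·141 + 6.9 + 66/2.8
= 282 + 6.90 + 23.57
= 312.47 mOsm/kg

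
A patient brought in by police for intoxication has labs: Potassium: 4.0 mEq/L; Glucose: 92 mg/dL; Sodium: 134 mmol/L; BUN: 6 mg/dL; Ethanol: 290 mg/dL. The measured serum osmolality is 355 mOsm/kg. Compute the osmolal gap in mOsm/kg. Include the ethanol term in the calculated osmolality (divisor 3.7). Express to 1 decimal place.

Calculated osmolality = 2·Na + glucose/18 + BUN/2.8 + ethanol/3.7
= 2·134 + 92/18 + 6/2.8 + 290/3.7
= 268 + 5.11 + 2.14 + 78.38
= 353.63 mOsm/kg ≈ 353.6 mOsm/kg
Osmolar gap = measured − calculated = 355 − 353.6 = 1.4 mOsm/kg

1.4 mOsm/kg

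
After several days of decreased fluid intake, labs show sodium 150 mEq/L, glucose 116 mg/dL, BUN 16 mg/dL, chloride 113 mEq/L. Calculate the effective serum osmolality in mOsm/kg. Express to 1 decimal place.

Effective osmolality excludes urea (freely permeant across cell membranes):
2·Na + glucose/18
= 2·150 + 116/18
= 300 + 6.44
= 306.44 mOsm/kg

306.4 mOsm/kg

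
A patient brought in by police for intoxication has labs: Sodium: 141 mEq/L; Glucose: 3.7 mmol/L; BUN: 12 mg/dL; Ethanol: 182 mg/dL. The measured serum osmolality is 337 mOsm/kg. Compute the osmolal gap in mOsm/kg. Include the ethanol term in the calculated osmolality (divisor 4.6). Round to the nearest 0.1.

7.4 mOsm/kg

Calculated osmolality = 2·Na + glucose + BUN/2.8 + ethanol/4.6
= 2·141 + 3.7 + 12/2.8 + 182/4.6
= 282 + 3.70 + 4.29 + 39.57
= 329.56 mOsm/kg ≈ 329.6 mOsm/kg
Osmolar gap = measured − calculated = 337 − 329.6 = 7.4 mOsm/kg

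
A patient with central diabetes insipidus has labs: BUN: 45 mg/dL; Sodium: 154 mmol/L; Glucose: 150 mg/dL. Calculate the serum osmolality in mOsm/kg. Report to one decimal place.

332.4 mOsm/kg

Calculated osmolality = 2·Na + glucose/18 + BUN/2.8
= 2·154 + 150/18 + 45/2.8
= 308 + 8.33 + 16.07
= 332.4 mOsm/kg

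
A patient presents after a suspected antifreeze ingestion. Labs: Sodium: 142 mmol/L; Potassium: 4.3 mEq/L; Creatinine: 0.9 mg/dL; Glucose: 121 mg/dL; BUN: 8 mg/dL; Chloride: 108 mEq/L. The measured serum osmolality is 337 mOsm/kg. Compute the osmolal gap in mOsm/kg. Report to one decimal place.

Calculated osmolality = 2·Na + glucose/18 + BUN/2.8
= 2·142 + 121/18 + 8/2.8
= 284 + 6.72 + 2.86
= 293.58 mOsm/kg ≈ 293.6 mOsm/kg
Osmolar gap = measured − calculated = 337 − 293.6 = 43.4 mOsm/kg

43.4 mOsm/kg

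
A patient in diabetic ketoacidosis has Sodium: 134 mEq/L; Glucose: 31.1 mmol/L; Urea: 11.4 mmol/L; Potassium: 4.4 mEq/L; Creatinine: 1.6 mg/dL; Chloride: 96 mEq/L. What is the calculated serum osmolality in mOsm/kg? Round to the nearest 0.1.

310.5 mOsm/kg

Calculated osmolality = 2·Na + glucose + urea
= 2·134 + 31.1 + 11.4
= 268 + 31.10 + 11.40
= 310.5 mOsm/kg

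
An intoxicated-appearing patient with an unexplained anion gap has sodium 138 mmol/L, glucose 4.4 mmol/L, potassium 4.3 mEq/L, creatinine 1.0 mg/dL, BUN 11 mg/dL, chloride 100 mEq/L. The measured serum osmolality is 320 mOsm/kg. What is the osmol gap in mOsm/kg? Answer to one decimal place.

35.7 mOsm/kg

Calculated osmolality = 2·Na + glucose + BUN/2.8
= 2·138 + 4.4 + 11/2.8
= 276 + 4.40 + 3.93
= 284.33 mOsm/kg ≈ 284.3 mOsm/kg
Osmolar gap = measured − calculated = 320 − 284.3 = 35.7 mOsm/kg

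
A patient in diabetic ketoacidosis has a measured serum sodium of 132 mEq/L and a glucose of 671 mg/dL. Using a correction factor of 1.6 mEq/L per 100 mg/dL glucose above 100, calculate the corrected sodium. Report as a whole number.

Corrected Na = measured Na + 1.6 · (glucose − 100)/100
= 132 + 1.6 · (671 − 100)/100
= 132 + 9.1
= 141.1 mEq/L

141 mEq/L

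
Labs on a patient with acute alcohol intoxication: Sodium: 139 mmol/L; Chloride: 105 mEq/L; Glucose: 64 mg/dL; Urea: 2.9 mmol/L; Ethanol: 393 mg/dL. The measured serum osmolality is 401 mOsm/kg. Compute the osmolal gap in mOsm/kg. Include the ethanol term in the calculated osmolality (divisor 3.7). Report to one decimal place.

Calculated osmolality = 2·Na + glucose/18 + urea + ethanol/3.7
= 2·139 + 64/18 + 2.9 + 393/3.7
= 278 + 3.56 + 2.90 + 106.22
= 390.68 mOsm/kg ≈ 390.7 mOsm/kg
Osmolar gap = measured − calculated = 401 − 390.7 = 10.3 mOsm/kg

10.3 mOsm/kg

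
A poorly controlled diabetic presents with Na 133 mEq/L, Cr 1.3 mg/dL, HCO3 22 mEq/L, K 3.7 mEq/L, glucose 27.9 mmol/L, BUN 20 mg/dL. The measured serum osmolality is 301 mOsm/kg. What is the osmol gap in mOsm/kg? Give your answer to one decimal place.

0.0 mOsm/kg

Calculated osmolality = 2·Na + glucose + BUN/2.8
= 2·133 + 27.9 + 20/2.8
= 266 + 27.90 + 7.14
= 301.04 mOsm/kg ≈ 301.0 mOsm/kg
Osmolar gap = measured − calculated = 301 − 301.0 = 0.0 mOsm/kg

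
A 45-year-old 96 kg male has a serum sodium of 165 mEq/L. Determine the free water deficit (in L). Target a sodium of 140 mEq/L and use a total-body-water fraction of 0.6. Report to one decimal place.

10.3 L

TBW = 0.6 · 96 = 57.6 L
Free water deficit = TBW · (Na/140 − 1)
= 57.6 · (165/140 − 1)
= 57.6 · 0.1786
= 10.29 L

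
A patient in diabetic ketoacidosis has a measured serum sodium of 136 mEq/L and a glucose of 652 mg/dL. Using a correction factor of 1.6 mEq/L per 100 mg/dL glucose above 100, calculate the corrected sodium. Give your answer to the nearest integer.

Corrected Na = measured Na + 1.6 · (glucose − 100)/100
= 136 + 1.6 · (652 − 100)/100
= 136 + 8.8
= 144.8 mEq/L

145 mEq/L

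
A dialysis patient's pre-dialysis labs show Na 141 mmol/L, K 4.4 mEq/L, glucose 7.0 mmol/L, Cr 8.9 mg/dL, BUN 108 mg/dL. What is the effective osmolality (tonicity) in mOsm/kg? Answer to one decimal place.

289.0 mOsm/kg

Effective osmolality excludes urea (freely permeant across cell membranes):
2·Na + glucose
= 2·141 + 7
= 282 + 7
= 289 mOsm/kg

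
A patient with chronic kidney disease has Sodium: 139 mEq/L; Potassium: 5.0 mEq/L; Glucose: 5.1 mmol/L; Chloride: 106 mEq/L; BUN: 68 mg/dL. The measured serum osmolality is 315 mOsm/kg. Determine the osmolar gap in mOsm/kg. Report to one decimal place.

Calculated osmolality = 2·Na + glucose + BUN/2.8
= 2·139 + 5.1 + 68/2.8
= 278 + 5.10 + 24.29
= 307.39 mOsm/kg ≈ 307.4 mOsm/kg
Osmolar gap = measured − calculated = 315 − 307.4 = 7.6 mOsm/kg

7.6 mOsm/kg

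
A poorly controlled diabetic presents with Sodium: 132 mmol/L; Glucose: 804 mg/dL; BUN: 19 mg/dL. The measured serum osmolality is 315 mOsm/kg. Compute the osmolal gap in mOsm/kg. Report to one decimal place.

-0.5 mOsm/kg

Calculated osmolality = 2·Na + glucose/18 + BUN/2.8
= 2·132 + 804/18 + 19/2.8
= 264 + 44.67 + 6.79
= 315.46 mOsm/kg ≈ 315.5 mOsm/kg
Osmolar gap = measured − calculated = 315 − 315.5 = -0.5 mOsm/kg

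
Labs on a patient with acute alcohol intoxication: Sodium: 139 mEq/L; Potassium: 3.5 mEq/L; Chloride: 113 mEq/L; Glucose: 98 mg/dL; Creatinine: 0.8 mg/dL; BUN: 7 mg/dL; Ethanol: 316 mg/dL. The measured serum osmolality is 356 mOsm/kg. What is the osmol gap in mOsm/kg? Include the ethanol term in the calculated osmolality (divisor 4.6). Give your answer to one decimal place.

1.4 mOsm/kg

Calculated osmolality = 2·Na + glucose/18 + BUN/2.8 + ethanol/4.6
= 2·139 + 98/18 + 7/2.8 + 316/4.6
= 278 + 5.44 + 2.50 + 68.70
= 354.64 mOsm/kg ≈ 354.6 mOsm/kg
Osmolar gap = measured − calculated = 356 − 354.6 = 1.4 mOsm/kg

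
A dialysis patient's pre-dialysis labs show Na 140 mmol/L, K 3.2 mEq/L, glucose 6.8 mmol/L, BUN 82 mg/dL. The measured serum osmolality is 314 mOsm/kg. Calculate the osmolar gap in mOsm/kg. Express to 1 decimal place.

-2.1 mOsm/kg

Calculated osmolality = 2·Na + glucose + BUN/2.8
= 2·140 + 6.8 + 82/2.8
= 280 + 6.80 + 29.29
= 316.09 mOsm/kg ≈ 316.1 mOsm/kg
Osmolar gap = measured − calculated = 314 − 316.1 = -2.1 mOsm/kg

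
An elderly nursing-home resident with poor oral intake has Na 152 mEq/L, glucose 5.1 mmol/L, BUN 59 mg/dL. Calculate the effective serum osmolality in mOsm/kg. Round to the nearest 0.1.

309.1 mOsm/kg

Effective osmolality excludes urea (freely permeant across cell membranes):
2·Na + glucose
= 2·152 + 5.1
= 304 + 5.1
= 309.1 mOsm/kg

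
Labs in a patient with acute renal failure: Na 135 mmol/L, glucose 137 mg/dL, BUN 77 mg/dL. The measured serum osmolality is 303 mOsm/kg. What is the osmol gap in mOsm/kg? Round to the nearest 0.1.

-2.1 mOsm/kg

Calculated osmolality = 2·Na + glucose/18 + BUN/2.8
= 2·135 + 137/18 + 77/2.8
= 270 + 7.61 + 27.50
= 305.11 mOsm/kg ≈ 305.1 mOsm/kg
Osmolar gap = measured − calculated = 303 − 305.1 = -2.1 mOsm/kg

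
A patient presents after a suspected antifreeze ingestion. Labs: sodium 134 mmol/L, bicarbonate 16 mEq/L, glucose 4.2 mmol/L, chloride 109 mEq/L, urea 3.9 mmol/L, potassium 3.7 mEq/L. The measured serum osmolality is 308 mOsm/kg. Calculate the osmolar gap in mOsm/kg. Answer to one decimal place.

Calculated osmolality = 2·Na + glucose + urea
= 2·134 + 4.2 + 3.9
= 268 + 4.20 + 3.90
= 276.1 mOsm/kg ≈ 276.1 mOsm/kg
Osmolar gap = measured − calculated = 308 − 276.1 = 31.9 mOsm/kg

31.9 mOsm/kg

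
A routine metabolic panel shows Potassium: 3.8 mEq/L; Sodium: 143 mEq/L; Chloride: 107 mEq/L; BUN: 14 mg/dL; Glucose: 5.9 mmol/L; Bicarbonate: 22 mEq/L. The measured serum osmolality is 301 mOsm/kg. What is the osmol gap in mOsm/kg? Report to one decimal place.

4.1 mOsm/kg

Calculated osmolality = 2·Na + glucose + BUN/2.8
= 2·143 + 5.9 + 14/2.8
= 286 + 5.90 + 5
= 296.9 mOsm/kg ≈ 296.9 mOsm/kg
Osmolar gap = measured − calculated = 301 − 296.9 = 4.1 mOsm/kg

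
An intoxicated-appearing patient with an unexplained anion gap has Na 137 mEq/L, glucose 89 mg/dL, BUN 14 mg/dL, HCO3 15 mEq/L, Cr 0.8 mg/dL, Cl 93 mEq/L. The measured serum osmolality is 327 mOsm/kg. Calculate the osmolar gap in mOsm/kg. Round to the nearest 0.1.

43.1 mOsm/kg

Calculated osmolality = 2·Na + glucose/18 + BUN/2.8
= 2·137 + 89/18 + 14/2.8
= 274 + 4.94 + 5
= 283.94 mOsm/kg ≈ 283.9 mOsm/kg
Osmolar gap = measured − calculated = 327 − 283.9 = 43.1 mOsm/kg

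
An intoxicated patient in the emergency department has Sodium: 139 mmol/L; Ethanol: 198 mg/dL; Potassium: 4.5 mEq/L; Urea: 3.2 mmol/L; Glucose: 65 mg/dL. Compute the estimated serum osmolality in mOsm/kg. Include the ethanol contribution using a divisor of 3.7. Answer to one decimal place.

Calculated osmolality = 2·Na + glucose/18 + urea + ethanol/3.7
= 2·139 + 65/18 + 3.2 + 198/3.7
= 278 + 3.61 + 3.20 + 53.51
= 338.32 mOsm/kg

338.3 mOsm/kg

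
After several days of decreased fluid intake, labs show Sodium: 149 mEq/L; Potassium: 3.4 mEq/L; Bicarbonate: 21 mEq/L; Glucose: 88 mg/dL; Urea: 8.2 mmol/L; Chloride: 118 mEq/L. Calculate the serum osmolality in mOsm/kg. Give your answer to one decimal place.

Calculated osmolality = 2·Na + glucose/18 + urea
= 2·149 + 88/18 + 8.2
= 298 + 4.89 + 8.20
= 311.09 mOsm/kg

311.1 mOsm/kg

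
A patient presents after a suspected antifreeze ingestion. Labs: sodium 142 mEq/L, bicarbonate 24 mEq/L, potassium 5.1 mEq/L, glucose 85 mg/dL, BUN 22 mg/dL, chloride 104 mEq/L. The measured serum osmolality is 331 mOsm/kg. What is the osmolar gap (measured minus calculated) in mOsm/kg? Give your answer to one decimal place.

Calculated osmolality = 2·Na + glucose/18 + BUN/2.8
= 2·142 + 85/18 + 22/2.8
= 284 + 4.72 + 7.86
= 296.58 mOsm/kg ≈ 296.6 mOsm/kg
Osmolar gap = measured − calculated = 331 − 296.6 = 34.4 mOsm/kg

34.4 mOsm/kg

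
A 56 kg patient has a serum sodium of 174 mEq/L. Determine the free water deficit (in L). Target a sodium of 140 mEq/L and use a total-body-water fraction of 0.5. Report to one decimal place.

TBW = 0.5 · 56 = 28 L
Free water deficit = TBW · (Na/140 − 1)
= 28 · (174/140 − 1)
= 28 · 0.2429
= 6.8 L

6.8 L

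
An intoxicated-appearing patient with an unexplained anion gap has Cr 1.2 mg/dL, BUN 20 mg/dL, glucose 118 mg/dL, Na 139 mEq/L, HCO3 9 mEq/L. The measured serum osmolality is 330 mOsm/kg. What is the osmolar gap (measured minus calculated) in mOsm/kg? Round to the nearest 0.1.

Calculated osmolality = 2·Na + glucose/18 + BUN/2.8
= 2·139 + 118/18 + 20/2.8
= 278 + 6.56 + 7.14
= 291.7 mOsm/kg ≈ 291.7 mOsm/kg
Osmolar gap = measured − calculated = 330 − 291.7 = 38.3 mOsm/kg

38.3 mOsm/kg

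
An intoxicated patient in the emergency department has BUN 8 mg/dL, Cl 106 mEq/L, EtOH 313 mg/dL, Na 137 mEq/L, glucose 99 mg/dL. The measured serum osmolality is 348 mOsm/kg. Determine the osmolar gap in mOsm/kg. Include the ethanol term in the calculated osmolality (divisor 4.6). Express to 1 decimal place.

-2.4 mOsm/kg

Calculated osmolality = 2·Na + glucose/18 + BUN/2.8 + ethanol/4.6
= 2·137 + 99/18 + 8/2.8 + 313/4.6
= 274 + 5.50 + 2.86 + 68.04
= 350.4 mOsm/kg ≈ 350.4 mOsm/kg
Osmolar gap = measured − calculated = 348 − 350.4 = -2.4 mOsm/kg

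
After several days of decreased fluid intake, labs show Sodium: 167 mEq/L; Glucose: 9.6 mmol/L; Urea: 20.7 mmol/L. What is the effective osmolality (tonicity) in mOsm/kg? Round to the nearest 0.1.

Effective osmolality excludes urea (freely permeant across cell membranes):
2·Na + glucose
= 2·167 + 9.6
= 334 + 9.6
= 343.6 mOsm/kg

343.6 mOsm/kg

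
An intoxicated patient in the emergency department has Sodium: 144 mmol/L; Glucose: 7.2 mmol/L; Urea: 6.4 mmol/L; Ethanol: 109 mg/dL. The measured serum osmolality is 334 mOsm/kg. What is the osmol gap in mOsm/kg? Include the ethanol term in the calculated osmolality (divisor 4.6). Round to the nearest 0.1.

Calculated osmolality = 2·Na + glucose + urea + ethanol/4.6
= 2·144 + 7.2 + 6.4 + 109/4.6
= 288 + 7.20 + 6.40 + 23.70
= 325.3 mOsm/kg ≈ 325.3 mOsm/kg
Osmolar gap = measured − calculated = 334 − 325.3 = 8.7 mOsm/kg

8.7 mOsm/kg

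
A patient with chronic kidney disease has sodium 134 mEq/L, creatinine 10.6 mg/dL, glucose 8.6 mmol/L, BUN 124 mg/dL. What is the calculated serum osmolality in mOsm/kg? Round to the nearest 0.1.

Calculated osmolality = 2·Na + glucose + BUN/2.8
= 2·134 + 8.6 + 124/2.8
= 268 + 8.60 + 44.29
= 320.89 mOsm/kg

320.9 mOsm/kg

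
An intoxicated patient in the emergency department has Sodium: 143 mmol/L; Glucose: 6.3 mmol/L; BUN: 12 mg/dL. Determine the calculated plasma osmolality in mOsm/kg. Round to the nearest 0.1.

Calculated osmolality = 2·Na + glucose + BUN/2.8
= 2·143 + 6.3 + 12/2.8
= 286 + 6.30 + 4.29
= 296.59 mOsm/kg

296.6 mOsm/kg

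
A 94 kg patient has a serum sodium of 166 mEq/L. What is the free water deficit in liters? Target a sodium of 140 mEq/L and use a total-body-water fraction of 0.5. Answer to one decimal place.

8.7 L

TBW = 0.5 · 94 = 47 L
Free water deficit = TBW · (Na/140 − 1)
= 47 · (166/140 − 1)
= 47 · 0.1857
= 8.73 L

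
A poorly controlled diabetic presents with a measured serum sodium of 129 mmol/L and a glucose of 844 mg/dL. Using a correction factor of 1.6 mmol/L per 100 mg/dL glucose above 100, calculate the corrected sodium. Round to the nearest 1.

Corrected Na = measured Na + 1.6 · (glucose − 100)/100
= 129 + 1.6 · (844 − 100)/100
= 129 + 11.9
= 140.9 mmol/L

141 mmol/L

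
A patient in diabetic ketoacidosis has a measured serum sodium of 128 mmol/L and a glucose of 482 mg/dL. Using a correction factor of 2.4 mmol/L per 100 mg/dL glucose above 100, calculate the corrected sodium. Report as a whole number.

Corrected Na = measured Na + 2.4 · (glucose − 100)/100
= 128 + 2.4 · (482 − 100)/100
= 128 + 9.2
= 137.2 mmol/L

137 mmol/L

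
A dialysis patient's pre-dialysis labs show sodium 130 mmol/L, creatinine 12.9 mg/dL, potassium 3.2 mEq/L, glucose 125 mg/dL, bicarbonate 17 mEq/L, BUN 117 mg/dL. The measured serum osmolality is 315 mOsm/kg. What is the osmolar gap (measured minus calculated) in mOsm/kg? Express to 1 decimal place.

Calculated osmolality = 2·Na + glucose/18 + BUN/2.8
= 2·130 + 125/18 + 117/2.8
= 260 + 6.94 + 41.79
= 308.73 mOsm/kg ≈ 308.7 mOsm/kg
Osmolar gap = measured − calculated = 315 − 308.7 = 6.3 mOsm/kg

6.3 mOsm/kg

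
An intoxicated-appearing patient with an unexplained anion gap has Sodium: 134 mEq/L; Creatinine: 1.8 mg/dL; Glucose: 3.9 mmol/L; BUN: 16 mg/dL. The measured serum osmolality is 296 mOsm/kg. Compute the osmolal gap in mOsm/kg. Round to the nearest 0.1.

18.4 mOsm/kg

Calculated osmolality = 2·Na + glucose + BUN/2.8
= 2·134 + 3.9 + 16/2.8
= 268 + 3.90 + 5.71
= 277.61 mOsm/kg ≈ 277.6 mOsm/kg
Osmolar gap = measured − calculated = 296 − 277.6 = 18.4 mOsm/kg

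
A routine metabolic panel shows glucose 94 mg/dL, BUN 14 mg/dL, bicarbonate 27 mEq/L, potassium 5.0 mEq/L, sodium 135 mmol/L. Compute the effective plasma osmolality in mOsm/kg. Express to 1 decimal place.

275.2 mOsm/kg

Effective osmolality excludes urea (freely permeant across cell membranes):
2·Na + glucose/18
= 2·135 + 94/18
= 270 + 5.22
= 275.22 mOsm/kg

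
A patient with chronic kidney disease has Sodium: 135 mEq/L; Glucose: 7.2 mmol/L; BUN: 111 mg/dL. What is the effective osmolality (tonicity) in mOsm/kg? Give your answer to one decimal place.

Effective osmolality excludes urea (freely permeant across cell membranes):
2·Na + glucose
= 2·135 + 7.2
= 270 + 7.2
= 277.2 mOsm/kg

277.2 mOsm/kg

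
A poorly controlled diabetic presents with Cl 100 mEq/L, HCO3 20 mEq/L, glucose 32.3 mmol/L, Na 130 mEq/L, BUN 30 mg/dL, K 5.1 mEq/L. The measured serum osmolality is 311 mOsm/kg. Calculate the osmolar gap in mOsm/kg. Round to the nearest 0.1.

Calculated osmolality = 2·Na + glucose + BUN/2.8
= 2·130 + 32.3 + 30/2.8
= 260 + 32.30 + 10.71
= 303.01 mOsm/kg ≈ 303.0 mOsm/kg
Osmolar gap = measured − calculated = 311 − 303.0 = 8.0 mOsm/kg

8.0 mOsm/kg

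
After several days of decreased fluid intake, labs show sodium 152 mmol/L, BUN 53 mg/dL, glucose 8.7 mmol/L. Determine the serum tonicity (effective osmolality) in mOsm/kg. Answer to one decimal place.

Effective osmolality excludes urea (freely permeant across cell membranes):
2·Na + glucose
= 2·152 + 8.7
= 304 + 8.7
= 312.7 mOsm/kg

312.7 mOsm/kg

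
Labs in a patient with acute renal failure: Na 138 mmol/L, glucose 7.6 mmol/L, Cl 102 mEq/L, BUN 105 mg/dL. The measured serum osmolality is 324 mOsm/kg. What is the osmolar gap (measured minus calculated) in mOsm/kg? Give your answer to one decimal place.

2.9 mOsm/kg

Calculated osmolality = 2·Na + glucose + BUN/2.8
= 2·138 + 7.6 + 105/2.8
= 276 + 7.60 + 37.50
= 321.1 mOsm/kg ≈ 321.1 mOsm/kg
Osmolar gap = measured − calculated = 324 − 321.1 = 2.9 mOsm/kg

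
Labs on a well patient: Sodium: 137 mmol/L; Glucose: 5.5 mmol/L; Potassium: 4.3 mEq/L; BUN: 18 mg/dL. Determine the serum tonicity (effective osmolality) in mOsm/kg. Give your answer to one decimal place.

Effective osmolality excludes urea (freely permeant across cell membranes):
2·Na + glucose
= 2·137 + 5.5
= 274 + 5.5
= 279.5 mOsm/kg

279.5 mOsm/kg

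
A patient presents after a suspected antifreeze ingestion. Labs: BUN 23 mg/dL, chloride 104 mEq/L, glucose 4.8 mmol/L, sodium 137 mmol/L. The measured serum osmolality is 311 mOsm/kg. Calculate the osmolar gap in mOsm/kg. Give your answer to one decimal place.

Calculated osmolality = 2·Na + glucose + BUN/2.8
= 2·137 + 4.8 + 23/2.8
= 274 + 4.80 + 8.21
= 287.01 mOsm/kg ≈ 287.0 mOsm/kg
Osmolar gap = measured − calculated = 311 − 287.0 = 24.0 mOsm/kg

24.0 mOsm/kg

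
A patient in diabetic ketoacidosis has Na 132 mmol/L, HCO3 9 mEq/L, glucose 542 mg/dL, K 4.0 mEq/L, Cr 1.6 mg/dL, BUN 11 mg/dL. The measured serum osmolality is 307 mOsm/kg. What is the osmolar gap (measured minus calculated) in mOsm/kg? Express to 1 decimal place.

9.0 mOsm/kg

Calculated osmolality = 2·Na + glucose/18 + BUN/2.8
= 2·132 + 542/18 + 11/2.8
= 264 + 30.11 + 3.93
= 298.04 mOsm/kg ≈ 298.0 mOsm/kg
Osmolar gap = measured − calculated = 307 − 298.0 = 9.0 mOsm/kg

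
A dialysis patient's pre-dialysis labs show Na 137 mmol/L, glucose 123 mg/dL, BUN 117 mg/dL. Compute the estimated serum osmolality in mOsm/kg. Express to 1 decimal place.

322.6 mOsm/kg

Calculated osmolality = 2·Na + glucose/18 + BUN/2.8
= 2·137 + 123/18 + 117/2.8
= 274 + 6.83 + 41.79
= 322.62 mOsm/kg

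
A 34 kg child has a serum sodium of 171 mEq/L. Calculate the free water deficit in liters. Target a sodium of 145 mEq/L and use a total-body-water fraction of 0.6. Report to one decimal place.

3.7 L

TBW = 0.6 · 34 = 20.4 L
Free water deficit = TBW · (Na/145 − 1)
= 20.4 · (171/145 − 1)
= 20.4 · 0.1793
= 3.66 L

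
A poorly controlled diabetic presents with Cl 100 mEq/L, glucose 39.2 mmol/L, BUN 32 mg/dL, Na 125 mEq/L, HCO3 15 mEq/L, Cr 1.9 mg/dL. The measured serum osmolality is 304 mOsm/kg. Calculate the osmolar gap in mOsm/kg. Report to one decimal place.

Calculated osmolality = 2·Na + glucose + BUN/2.8
= 2·125 + 39.2 + 32/2.8
= 250 + 39.20 + 11.43
= 300.63 mOsm/kg ≈ 300.6 mOsm/kg
Osmolar gap = measured − calculated = 304 − 300.6 = 3.4 mOsm/kg

3.4 mOsm/kg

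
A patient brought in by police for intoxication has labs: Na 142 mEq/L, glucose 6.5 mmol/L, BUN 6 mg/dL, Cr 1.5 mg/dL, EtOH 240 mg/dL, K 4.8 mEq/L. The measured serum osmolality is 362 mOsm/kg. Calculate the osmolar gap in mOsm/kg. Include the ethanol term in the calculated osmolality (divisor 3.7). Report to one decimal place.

Calculated osmolality = 2·Na + glucose + BUN/2.8 + ethanol/3.7
= 2·142 + 6.5 + 6/2.8 + 240/3.7
= 284 + 6.50 + 2.14 + 64.86
= 357.5 mOsm/kg ≈ 357.5 mOsm/kg
Osmolar gap = measured − calculated = 362 − 357.5 = 4.5 mOsm/kg

4.5 mOsm/kg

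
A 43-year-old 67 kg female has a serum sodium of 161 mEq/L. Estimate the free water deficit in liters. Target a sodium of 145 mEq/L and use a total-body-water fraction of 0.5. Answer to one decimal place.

TBW = 0.5 · 67 = 33.5 L
Free water deficit = TBW · (Na/145 − 1)
= 33.5 · (161/145 − 1)
= 33.5 · 0.1103
= 3.7 L

3.7 L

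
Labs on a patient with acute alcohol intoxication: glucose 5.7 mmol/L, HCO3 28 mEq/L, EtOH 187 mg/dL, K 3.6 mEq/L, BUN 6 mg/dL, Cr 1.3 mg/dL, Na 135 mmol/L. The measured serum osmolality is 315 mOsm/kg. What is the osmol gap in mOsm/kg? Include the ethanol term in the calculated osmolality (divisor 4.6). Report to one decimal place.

Calculated osmolality = 2·Na + glucose + BUN/2.8 + ethanol/4.6
= 2·135 + 5.7 + 6/2.8 + 187/4.6
= 270 + 5.70 + 2.14 + 40.65
= 318.49 mOsm/kg ≈ 318.5 mOsm/kg
Osmolar gap = measured − calculated = 315 − 318.5 = -3.5 mOsm/kg

-3.5 mOsm/kg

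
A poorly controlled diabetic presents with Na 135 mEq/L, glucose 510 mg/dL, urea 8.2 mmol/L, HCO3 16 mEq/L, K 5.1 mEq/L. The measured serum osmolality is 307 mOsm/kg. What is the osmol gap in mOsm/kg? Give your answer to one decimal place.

0.5 mOsm/kg

Calculated osmolality = 2·Na + glucose/18 + urea
= 2·135 + 510/18 + 8.2
= 270 + 28.33 + 8.20
= 306.53 mOsm/kg ≈ 306.5 mOsm/kg
Osmolar gap = measured − calculated = 307 − 306.5 = 0.5 mOsm/kg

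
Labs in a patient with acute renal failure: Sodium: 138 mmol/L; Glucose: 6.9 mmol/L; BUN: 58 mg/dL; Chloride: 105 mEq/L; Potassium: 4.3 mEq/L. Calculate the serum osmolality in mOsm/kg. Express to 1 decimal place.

303.6 mOsm/kg

Calculated osmolality = 2·Na + glucose + BUN/2.8
= 2·138 + 6.9 + 58/2.8
= 276 + 6.90 + 20.71
= 303.61 mOsm/kg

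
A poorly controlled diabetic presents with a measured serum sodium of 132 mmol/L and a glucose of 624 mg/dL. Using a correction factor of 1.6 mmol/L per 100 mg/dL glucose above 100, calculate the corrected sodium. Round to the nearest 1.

Corrected Na = measured Na + 1.6 · (glucose − 100)/100
= 132 + 1.6 · (624 − 100)/100
= 132 + 8.4
= 140.4 mmol/L

140 mmol/L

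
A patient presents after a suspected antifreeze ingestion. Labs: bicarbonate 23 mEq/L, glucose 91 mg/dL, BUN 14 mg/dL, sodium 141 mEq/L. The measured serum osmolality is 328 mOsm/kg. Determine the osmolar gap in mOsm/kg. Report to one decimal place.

35.9 mOsm/kg

Calculated osmolality = 2·Na + glucose/18 + BUN/2.8
= 2·141 + 91/18 + 14/2.8
= 282 + 5.06 + 5
= 292.06 mOsm/kg ≈ 292.1 mOsm/kg
Osmolar gap = measured − calculated = 328 − 292.1 = 35.9 mOsm/kg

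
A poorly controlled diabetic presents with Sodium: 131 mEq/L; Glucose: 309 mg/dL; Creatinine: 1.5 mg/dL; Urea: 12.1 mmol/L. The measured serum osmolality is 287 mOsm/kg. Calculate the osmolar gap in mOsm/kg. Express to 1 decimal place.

-4.3 mOsm/kg

Calculated osmolality = 2·Na + glucose/18 + urea
= 2·131 + 309/18 + 12.1
= 262 + 17.17 + 12.10
= 291.27 mOsm/kg ≈ 291.3 mOsm/kg
Osmolar gap = measured − calculated = 287 − 291.3 = -4.3 mOsm/kg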